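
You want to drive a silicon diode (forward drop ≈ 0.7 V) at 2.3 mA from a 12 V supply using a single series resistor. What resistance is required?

The resistor drops V_S − V_D = 12 − 0.7 = 11.3 V at 2.3 mA.
R = 11.3 V / 2.3 mA = 4.91 kΩ.

R ≈ 4.9 kΩ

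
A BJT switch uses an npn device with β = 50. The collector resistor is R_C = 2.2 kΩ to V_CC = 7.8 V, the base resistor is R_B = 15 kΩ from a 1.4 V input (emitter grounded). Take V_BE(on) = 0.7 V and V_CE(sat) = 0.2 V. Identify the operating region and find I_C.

active; I_C ≈ 2.3 mA

Assume active. Base-emitter loop: I_B = (V_BB − V_BE)/R_B = (1.4 − 0.7)/15 = 0.0467 mA.
I_C = β·I_B = 50×0.0467 = 2.33 mA.
V_CE = V_CC − I_C·R_C = 7.8 − 2.33×2.2 = 2.67 V > V_CE(sat), so the active-region assumption holds.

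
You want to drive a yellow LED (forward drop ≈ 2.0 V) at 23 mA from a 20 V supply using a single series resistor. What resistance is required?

R ≈ 0.78 kΩ

The resistor drops V_S − V_D = 20 − 2.0 = 18 V at 23 mA.
R = 18 V / 23 mA = 0.783 kΩ.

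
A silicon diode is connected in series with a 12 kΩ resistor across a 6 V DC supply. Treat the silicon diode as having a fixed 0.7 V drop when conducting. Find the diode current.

I ≈ 0.44 mA

KVL around the loop: 6 = V_D + I·R = 0.7 + I × 12 kΩ.
So I = (6 − 0.7) / 12 kΩ = 5.3 / 12 = 0.442 mA.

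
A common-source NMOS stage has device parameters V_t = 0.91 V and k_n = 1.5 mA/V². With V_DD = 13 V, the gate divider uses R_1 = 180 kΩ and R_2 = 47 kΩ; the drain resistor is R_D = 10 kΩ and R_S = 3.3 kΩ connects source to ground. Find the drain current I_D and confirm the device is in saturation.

I_D ≈ 0.34 mA

V_G = V_DD·R_2/(R_1+R_2) = 13×47/227 = 2.69 V.
Assume saturation: I_D = (k_n/2)(V_GS − V_t)² with V_GS = V_G − I_D·R_S = 2.69 − 3.3·I_D.
Substituting gives 8.17·I_D² − 9.82·I_D + 2.38 = 0, with roots I_D = 0.337 or 0.865 mA.
The root I_D = 0.865 mA gives V_GS = -0.164 V ≤ V_t, so take I_D = 0.337 mA.
Then V_GS = 1.58 V and V_DS = V_DD − I_D(R_D+R_S) = 13 − 0.337×13.3 = 8.52 V.
Saturation requires V_DS ≥ V_GS − V_t = 0.67 V; 8.52 ≥ 0.67 ✓.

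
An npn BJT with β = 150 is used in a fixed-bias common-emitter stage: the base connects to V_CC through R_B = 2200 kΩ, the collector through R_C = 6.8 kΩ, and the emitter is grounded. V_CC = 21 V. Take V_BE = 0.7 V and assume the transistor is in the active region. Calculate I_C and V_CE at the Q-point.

Base loop: V_CC = I_B·R_B + V_BE, so I_B = (21 − 0.7)/2200 kΩ = 0.00923 mA.
In the active region I_C = β·I_B = 150 × 0.00923 = 1.38 mA.
Collector loop: V_CE = V_CC − I_C·R_C = 21 − 1.38×6.8 = 11.6 V.
Since V_CE = 11.6 V > V_CE(sat) ≈ 0.2 V, the transistor is in the active region as assumed.

I_C ≈ 1.4 mA, V_CE ≈ 12 V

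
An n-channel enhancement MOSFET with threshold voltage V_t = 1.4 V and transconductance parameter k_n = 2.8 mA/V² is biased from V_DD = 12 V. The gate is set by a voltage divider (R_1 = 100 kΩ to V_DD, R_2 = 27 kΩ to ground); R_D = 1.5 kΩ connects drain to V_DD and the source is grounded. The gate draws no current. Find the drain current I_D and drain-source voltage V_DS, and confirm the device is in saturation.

V_G = V_DD·R_2/(R_1+R_2) = 12×27/127 = 2.55 V. With the source grounded, V_GS = V_G = 2.55 V.
Assume saturation: I_D = (k_n/2)(V_GS − V_t)² = (2.8/2)×(2.55 − 1.4)² = 1.4×1.15² = 1.86 mA.
V_DS = V_DD − I_D·R_D = 12 − 1.86×1.5 = 9.22 V.
Saturation requires V_DS ≥ V_GS − V_t = 1.15 V; 9.22 ≥ 1.15 ✓.

I_D ≈ 1.9 mA, V_DS ≈ 9.2 V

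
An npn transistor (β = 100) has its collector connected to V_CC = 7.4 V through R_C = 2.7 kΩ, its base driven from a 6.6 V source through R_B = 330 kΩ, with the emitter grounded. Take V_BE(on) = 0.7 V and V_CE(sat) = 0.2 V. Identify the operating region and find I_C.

Assume active. Base-emitter loop: I_B = (V_BB − V_BE)/R_B = (6.6 − 0.7)/330 = 0.0179 mA.
I_C = β·I_B = 100×0.0179 = 1.79 mA.
V_CE = V_CC − I_C·R_C = 7.4 − 1.79×2.7 = 2.57 V > V_CE(sat), so the active-region assumption holds.

active; I_C ≈ 1.8 mA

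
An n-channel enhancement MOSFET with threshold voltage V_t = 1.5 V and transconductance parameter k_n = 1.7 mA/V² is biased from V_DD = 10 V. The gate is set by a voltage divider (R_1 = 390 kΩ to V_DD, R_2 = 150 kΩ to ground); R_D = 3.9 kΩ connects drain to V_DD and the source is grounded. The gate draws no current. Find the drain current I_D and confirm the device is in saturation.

I_D ≈ 1.4 mA

V_G = V_DD·R_2/(R_1+R_2) = 10×150/540 = 2.78 V. With the source grounded, V_GS = V_G = 2.78 V.
Assume saturation: I_D = (k_n/2)(V_GS − V_t)² = (1.7/2)×(2.78 − 1.5)² = 0.85×1.28² = 1.39 mA.
V_DS = V_DD − I_D·R_D = 10 − 1.39×3.9 = 4.59 V.
Saturation requires V_DS ≥ V_GS − V_t = 1.28 V; 4.59 ≥ 1.28 ✓.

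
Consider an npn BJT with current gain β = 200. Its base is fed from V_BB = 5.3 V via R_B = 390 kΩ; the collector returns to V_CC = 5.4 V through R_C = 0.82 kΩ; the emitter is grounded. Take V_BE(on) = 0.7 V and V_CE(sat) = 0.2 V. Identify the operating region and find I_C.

active; I_C ≈ 2.4 mA

Assume active. Base-emitter loop: I_B = (V_BB − V_BE)/R_B = (5.3 − 0.7)/390 = 0.0118 mA.
I_C = β·I_B = 200×0.0118 = 2.36 mA.
V_CE = V_CC − I_C·R_C = 5.4 − 2.36×0.82 = 3.47 V > V_CE(sat), so the active-region assumption holds.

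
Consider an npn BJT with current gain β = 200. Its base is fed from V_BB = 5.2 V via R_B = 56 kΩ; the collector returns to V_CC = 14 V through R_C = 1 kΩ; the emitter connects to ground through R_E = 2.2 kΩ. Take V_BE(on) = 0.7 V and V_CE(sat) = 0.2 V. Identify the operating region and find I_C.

active; I_C ≈ 1.8 mA

Assume active. Base-emitter loop: I_B = (V_BB − V_BE)/(R_B + (β+1)R_E) = (5.2 − 0.7)/(56 + 201×2.2) = 0.00903 mA.
I_C = β·I_B = 200×0.00903 = 1.81 mA.
V_CE = V_CC − I_C·R_C − I_E·R_E = 14 − 1.81×1 − 1.82×2.2 = 8.2 V > V_CE(sat), so the active-region assumption holds.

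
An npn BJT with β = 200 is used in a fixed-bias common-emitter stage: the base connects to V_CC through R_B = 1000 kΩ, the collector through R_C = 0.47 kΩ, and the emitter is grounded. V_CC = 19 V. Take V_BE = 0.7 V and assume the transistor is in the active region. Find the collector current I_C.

Base loop: V_CC = I_B·R_B + V_BE, so I_B = (19 − 0.7)/1000 kΩ = 0.0183 mA.
In the active region I_C = β·I_B = 200 × 0.0183 = 3.66 mA.
Collector loop: V_CE = V_CC − I_C·R_C = 19 − 3.66×0.47 = 17.3 V.
Since V_CE = 17.3 V > V_CE(sat) ≈ 0.2 V, the transistor is in the active region as assumed.

I_C ≈ 3.7 mA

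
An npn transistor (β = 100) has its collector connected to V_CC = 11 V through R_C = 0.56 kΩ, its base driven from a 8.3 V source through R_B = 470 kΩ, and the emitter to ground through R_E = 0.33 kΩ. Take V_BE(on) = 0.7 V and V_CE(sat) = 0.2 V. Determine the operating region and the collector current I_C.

active; I_C ≈ 1.5 mA

Assume active. Base-emitter loop: I_B = (V_BB − V_BE)/(R_B + (β+1)R_E) = (8.3 − 0.7)/(470 + 101×0.33) = 0.0151 mA.
I_C = β·I_B = 100×0.0151 = 1.51 mA.
V_CE = V_CC − I_C·R_C − I_E·R_E = 11 − 1.51×0.56 − 1.53×0.33 = 9.65 V > V_CE(sat), so the active-region assumption holds.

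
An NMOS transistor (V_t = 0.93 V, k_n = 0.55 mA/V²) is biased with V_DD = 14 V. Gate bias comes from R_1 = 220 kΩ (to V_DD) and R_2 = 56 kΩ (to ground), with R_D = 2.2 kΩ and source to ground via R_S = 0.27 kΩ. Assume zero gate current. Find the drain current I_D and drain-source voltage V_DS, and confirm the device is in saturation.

I_D ≈ 0.79 mA, V_DS ≈ 12 V

V_G = V_DD·R_2/(R_1+R_2) = 14×56/276 = 2.84 V.
Assume saturation: I_D = (k_n/2)(V_GS − V_t)² with V_GS = V_G − I_D·R_S = 2.84 − 0.27·I_D.
Substituting gives 0.02·I_D² − 1.28·I_D + 1 = 0, with roots I_D = 0.792 or 63.2 mA.
The root I_D = 63.2 mA gives V_GS = -14.2 V ≤ V_t, so take I_D = 0.792 mA.
Then V_GS = 2.63 V and V_DS = V_DD − I_D(R_D+R_S) = 14 − 0.792×2.47 = 12 V.
Saturation requires V_DS ≥ V_GS − V_t = 1.7 V; 12 ≥ 1.7 ✓.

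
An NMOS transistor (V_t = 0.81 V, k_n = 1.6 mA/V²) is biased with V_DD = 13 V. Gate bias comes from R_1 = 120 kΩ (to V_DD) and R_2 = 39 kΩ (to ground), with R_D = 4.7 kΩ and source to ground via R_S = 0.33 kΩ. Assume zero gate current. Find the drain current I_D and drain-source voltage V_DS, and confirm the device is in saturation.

V_G = V_DD·R_2/(R_1+R_2) = 13×39/159 = 3.19 V.
Assume saturation: I_D = (k_n/2)(V_GS − V_t)² with V_GS = V_G − I_D·R_S = 3.19 − 0.33·I_D.
Substituting gives 0.0871·I_D² − 2.26·I_D + 4.53 = 0, with roots I_D = 2.19 or 23.7 mA.
The root I_D = 23.7 mA gives V_GS = -4.63 V ≤ V_t, so take I_D = 2.19 mA.
Then V_GS = 2.47 V and V_DS = V_DD − I_D(R_D+R_S) = 13 − 2.19×5.03 = 1.97 V.
Saturation requires V_DS ≥ V_GS − V_t = 1.66 V; 1.97 ≥ 1.66 ✓.

I_D ≈ 2.2 mA, V_DS ≈ 2 V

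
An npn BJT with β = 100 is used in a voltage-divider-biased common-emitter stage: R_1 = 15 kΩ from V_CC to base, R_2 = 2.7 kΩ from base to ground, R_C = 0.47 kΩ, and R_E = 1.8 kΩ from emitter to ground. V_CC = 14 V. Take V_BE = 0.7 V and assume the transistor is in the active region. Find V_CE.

Thevenize the base divider: V_Th = V_CC·R_2/(R_1+R_2) = 14×2.7/17.7 = 2.14 V, R_Th = R_1‖R_2 = 2.29 kΩ.
Base-emitter loop: V_Th = I_B·R_Th + V_BE + (β+1)I_B·R_E, so I_B = (2.14 − 0.7) / (2.29 + 101×1.8) = 0.0078 mA.
I_C = β·I_B = 100×0.0078 = 0.78 mA, and I_E = (β+1)I_B = 0.788 mA.
V_CE = V_CC − I_C·R_C − I_E·R_E = 14 − 0.78×0.47 − 0.788×1.8 = 12.2 V.
V_CE = 12.2 V > 0.2 V confirms active-region operation.

V_CE ≈ 12 V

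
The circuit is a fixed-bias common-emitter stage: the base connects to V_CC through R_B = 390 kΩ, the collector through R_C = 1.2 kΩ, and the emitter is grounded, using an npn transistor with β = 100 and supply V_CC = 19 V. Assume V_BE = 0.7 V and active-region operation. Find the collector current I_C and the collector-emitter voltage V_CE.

I_C ≈ 4.7 mA, V_CE ≈ 13 V

Base loop: V_CC = I_B·R_B + V_BE, so I_B = (19 − 0.7)/390 kΩ = 0.0469 mA.
In the active region I_C = β·I_B = 100 × 0.0469 = 4.69 mA.
Collector loop: V_CE = V_CC − I_C·R_C = 19 − 4.69×1.2 = 13.4 V.
Since V_CE = 13.4 V > V_CE(sat) ≈ 0.2 V, the transistor is in the active region as assumed.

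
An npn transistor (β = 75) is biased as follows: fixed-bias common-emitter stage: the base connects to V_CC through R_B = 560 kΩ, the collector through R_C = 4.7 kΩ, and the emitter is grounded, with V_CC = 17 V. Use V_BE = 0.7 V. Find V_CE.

V_CE ≈ 6.7 V

Base loop: V_CC = I_B·R_B + V_BE, so I_B = (17 − 0.7)/560 kΩ = 0.0291 mA.
In the active region I_C = β·I_B = 75 × 0.0291 = 2.18 mA.
Collector loop: V_CE = V_CC − I_C·R_C = 17 − 2.18×4.7 = 6.74 V.
Since V_CE = 6.74 V > V_CE(sat) ≈ 0.2 V, the transistor is in the active region as assumed.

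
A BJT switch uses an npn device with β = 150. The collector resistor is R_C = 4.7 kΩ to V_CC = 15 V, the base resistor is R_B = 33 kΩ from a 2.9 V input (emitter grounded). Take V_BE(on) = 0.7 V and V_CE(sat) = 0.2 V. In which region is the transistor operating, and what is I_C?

Assume active: I_B = (2.9 − 0.7)/33 = 0.0667 mA, giving I_C = β·I_B = 10 mA.
But then V_CE = 15 − 10×4.7 = -32 V < V_CE(sat) = 0.2 V — impossible in the active region.
So the transistor is saturated. With V_CE = 0.2 V, I_C = (V_CC − 0.2)/R_C = 14.8/4.7 = 3.15 mA.
Check: β·I_B = 10 mA > I_C = 3.15 mA, confirming saturation.

saturation; I_C ≈ 3.1 mA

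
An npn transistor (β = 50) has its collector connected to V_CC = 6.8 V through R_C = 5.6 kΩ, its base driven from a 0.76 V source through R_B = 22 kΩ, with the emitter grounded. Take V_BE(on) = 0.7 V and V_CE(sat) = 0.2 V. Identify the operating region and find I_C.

Assume active. Base-emitter loop: I_B = (V_BB − V_BE)/R_B = (0.76 − 0.7)/22 = 0.00273 mA.
I_C = β·I_B = 50×0.00273 = 0.136 mA.
V_CE = V_CC − I_C·R_C = 6.8 − 0.136×5.6 = 6.04 V > V_CE(sat), so the active-region assumption holds.

active; I_C ≈ 0.14 mA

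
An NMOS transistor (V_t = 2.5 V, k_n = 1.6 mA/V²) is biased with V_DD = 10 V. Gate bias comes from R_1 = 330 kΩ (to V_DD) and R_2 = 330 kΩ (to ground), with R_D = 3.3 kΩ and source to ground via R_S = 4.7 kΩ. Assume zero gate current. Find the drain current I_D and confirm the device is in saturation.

V_G = V_DD·R_2/(R_1+R_2) = 10×330/660 = 5 V.
Assume saturation: I_D = (k_n/2)(V_GS − V_t)² with V_GS = V_G − I_D·R_S = 5 − 4.7·I_D.
Substituting gives 17.7·I_D² − 19.8·I_D + 5 = 0, with roots I_D = 0.384 or 0.736 mA.
The root I_D = 0.736 mA gives V_GS = 1.54 V ≤ V_t, so take I_D = 0.384 mA.
Then V_GS = 3.19 V and V_DS = V_DD − I_D(R_D+R_S) = 10 − 0.384×8 = 6.92 V.
Saturation requires V_DS ≥ V_GS − V_t = 0.693 V; 6.92 ≥ 0.693 ✓.

I_D ≈ 0.38 mA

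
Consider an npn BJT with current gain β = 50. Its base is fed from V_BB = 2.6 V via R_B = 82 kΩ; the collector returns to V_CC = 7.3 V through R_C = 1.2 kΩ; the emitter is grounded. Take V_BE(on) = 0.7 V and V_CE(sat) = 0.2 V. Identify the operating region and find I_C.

Assume active. Base-emitter loop: I_B = (V_BB − V_BE)/R_B = (2.6 − 0.7)/82 = 0.0232 mA.
I_C = β·I_B = 50×0.0232 = 1.16 mA.
V_CE = V_CC − I_C·R_C = 7.3 − 1.16×1.2 = 5.91 V > V_CE(sat), so the active-region assumption holds.

active; I_C ≈ 1.2 mA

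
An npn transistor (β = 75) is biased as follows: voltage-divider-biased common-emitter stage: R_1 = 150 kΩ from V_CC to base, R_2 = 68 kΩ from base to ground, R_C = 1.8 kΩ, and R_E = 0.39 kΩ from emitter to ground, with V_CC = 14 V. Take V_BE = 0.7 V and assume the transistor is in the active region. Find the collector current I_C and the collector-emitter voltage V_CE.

Thevenize the base divider: V_Th = V_CC·R_2/(R_1+R_2) = 14×68/218 = 4.37 V, R_Th = R_1‖R_2 = 46.8 kΩ.
Base-emitter loop: V_Th = I_B·R_Th + V_BE + (β+1)I_B·R_E, so I_B = (4.37 − 0.7) / (46.8 + 76×0.39) = 0.048 mA.
I_C = β·I_B = 75×0.048 = 3.6 mA, and I_E = (β+1)I_B = 3.65 mA.
V_CE = V_CC − I_C·R_C − I_E·R_E = 14 − 3.6×1.8 − 3.65×0.39 = 6.1 V.
V_CE = 6.1 V > 0.2 V confirms active-region operation.

I_C ≈ 3.6 mA, V_CE ≈ 6.1 V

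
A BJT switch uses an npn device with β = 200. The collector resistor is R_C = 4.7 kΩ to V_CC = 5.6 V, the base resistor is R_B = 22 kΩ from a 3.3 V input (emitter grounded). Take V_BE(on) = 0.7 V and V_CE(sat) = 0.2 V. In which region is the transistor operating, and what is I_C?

Assume active: I_B = (3.3 − 0.7)/22 = 0.118 mA, giving I_C = β·I_B = 23.6 mA.
But then V_CE = 5.6 − 23.6×4.7 = -105 V < V_CE(sat) = 0.2 V — impossible in the active region.
So the transistor is saturated. With V_CE = 0.2 V, I_C = (V_CC − 0.2)/R_C = 5.4/4.7 = 1.15 mA.
Check: β·I_B = 23.6 mA > I_C = 1.15 mA, confirming saturation.

saturation; I_C ≈ 1.1 mA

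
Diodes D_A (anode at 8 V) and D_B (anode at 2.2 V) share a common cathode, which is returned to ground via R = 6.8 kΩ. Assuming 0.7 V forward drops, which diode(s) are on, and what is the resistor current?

Assume both conduct. Then node N would need to be at both 8−0.7 = 7.3 V and 2.2−0.7 = 1.5 V, which is impossible.
Assume only D_A conducts: V_N = 8 − 0.7 = 7.3 V, so I_R = 7.3/6.8 = 1.07 mA.
Check D_B: its anode-to-cathode voltage is 2.2 − 7.3 = -5.1 V < 0.7 V, so it is off. The assumption is consistent.

Only D_A conducts; I_R ≈ 1.1 mA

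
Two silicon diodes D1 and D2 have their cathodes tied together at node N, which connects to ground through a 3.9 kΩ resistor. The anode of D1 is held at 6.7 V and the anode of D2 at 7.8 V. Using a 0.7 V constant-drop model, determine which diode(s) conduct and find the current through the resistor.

Only D2 conducts; I_R ≈ 1.8 mA

Assume both conduct. Then node N would need to be at both 6.7−0.7 = 6 V and 7.8−0.7 = 7.1 V, which is impossible.
Assume only D2 conducts: V_N = 7.8 − 0.7 = 7.1 V, so I_R = 7.1/3.9 = 1.82 mA.
Check D1: its anode-to-cathode voltage is 6.7 − 7.1 = -0.4 V < 0.7 V, so it is off. The assumption is consistent.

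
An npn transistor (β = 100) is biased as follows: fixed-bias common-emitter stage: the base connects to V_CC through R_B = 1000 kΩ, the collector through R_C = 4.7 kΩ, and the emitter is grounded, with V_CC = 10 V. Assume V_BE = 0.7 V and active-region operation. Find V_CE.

V_CE ≈ 5.6 V

Base loop: V_CC = I_B·R_B + V_BE, so I_B = (10 − 0.7)/1000 kΩ = 0.0093 mA.
In the active region I_C = β·I_B = 100 × 0.0093 = 0.93 mA.
Collector loop: V_CE = V_CC − I_C·R_C = 10 − 0.93×4.7 = 5.63 V.
Since V_CE = 5.63 V > V_CE(sat) ≈ 0.2 V, the transistor is in the active region as assumed.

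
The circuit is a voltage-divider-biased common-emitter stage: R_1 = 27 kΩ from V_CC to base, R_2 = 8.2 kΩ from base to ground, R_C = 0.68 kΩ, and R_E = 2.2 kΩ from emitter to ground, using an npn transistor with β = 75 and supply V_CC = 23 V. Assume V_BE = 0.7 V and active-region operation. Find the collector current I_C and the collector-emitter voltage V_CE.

Thevenize the base divider: V_Th = V_CC·R_2/(R_1+R_2) = 23×8.2/35.2 = 5.36 V, R_Th = R_1‖R_2 = 6.29 kΩ.
Base-emitter loop: V_Th = I_B·R_Th + V_BE + (β+1)I_B·R_E, so I_B = (5.36 − 0.7) / (6.29 + 76×2.2) = 0.0268 mA.
I_C = β·I_B = 75×0.0268 = 2.01 mA, and I_E = (β+1)I_B = 2.04 mA.
V_CE = V_CC − I_C·R_C − I_E·R_E = 23 − 2.01×0.68 − 2.04×2.2 = 17.1 V.
V_CE = 17.1 V > 0.2 V confirms active-region operation.

I_C ≈ 2 mA, V_CE ≈ 17 V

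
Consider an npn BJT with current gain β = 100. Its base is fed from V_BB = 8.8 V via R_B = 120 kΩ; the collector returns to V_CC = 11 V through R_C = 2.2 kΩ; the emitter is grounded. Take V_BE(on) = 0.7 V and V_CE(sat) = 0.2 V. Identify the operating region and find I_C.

Assume active: I_B = (8.8 − 0.7)/120 = 0.0675 mA, giving I_C = β·I_B = 6.75 mA.
But then V_CE = 11 − 6.75×2.2 = -3.85 V < V_CE(sat) = 0.2 V — impossible in the active region.
So the transistor is saturated. With V_CE = 0.2 V, I_C = (V_CC − 0.2)/R_C = 10.8/2.2 = 4.91 mA.
Check: β·I_B = 6.75 mA > I_C = 4.91 mA, confirming saturation.

saturation; I_C ≈ 4.9 mA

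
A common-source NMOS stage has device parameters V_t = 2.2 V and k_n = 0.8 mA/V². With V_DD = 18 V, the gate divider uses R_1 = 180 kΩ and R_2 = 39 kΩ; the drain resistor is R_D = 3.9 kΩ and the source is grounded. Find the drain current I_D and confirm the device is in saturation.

V_G = V_DD·R_2/(R_1+R_2) = 18×39/219 = 3.21 V. With the source grounded, V_GS = V_G = 3.21 V.
Assume saturation: I_D = (k_n/2)(V_GS − V_t)² = (0.8/2)×(3.21 − 2.2)² = 0.4×1.01² = 0.404 mA.
V_DS = V_DD − I_D·R_D = 18 − 0.404×3.9 = 16.4 V.
Saturation requires V_DS ≥ V_GS − V_t = 1.01 V; 16.4 ≥ 1.01 ✓.

I_D ≈ 0.4 mA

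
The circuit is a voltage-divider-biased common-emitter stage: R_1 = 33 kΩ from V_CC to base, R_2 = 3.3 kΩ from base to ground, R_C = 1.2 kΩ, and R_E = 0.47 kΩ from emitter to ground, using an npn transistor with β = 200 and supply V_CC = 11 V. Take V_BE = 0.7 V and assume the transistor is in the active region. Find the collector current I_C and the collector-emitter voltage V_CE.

I_C ≈ 0.62 mA, V_CE ≈ 10 V

Thevenize the base divider: V_Th = V_CC·R_2/(R_1+R_2) = 11×3.3/36.3 = 1 V, R_Th = R_1‖R_2 = 3 kΩ.
Base-emitter loop: V_Th = I_B·R_Th + V_BE + (β+1)I_B·R_E, so I_B = (1 − 0.7) / (3 + 201×0.47) = 0.00308 mA.
I_C = β·I_B = 200×0.00308 = 0.616 mA, and I_E = (β+1)I_B = 0.619 mA.
V_CE = V_CC − I_C·R_C − I_E·R_E = 11 − 0.616×1.2 − 0.619×0.47 = 9.97 V.
V_CE = 9.97 V > 0.2 V confirms active-region operation.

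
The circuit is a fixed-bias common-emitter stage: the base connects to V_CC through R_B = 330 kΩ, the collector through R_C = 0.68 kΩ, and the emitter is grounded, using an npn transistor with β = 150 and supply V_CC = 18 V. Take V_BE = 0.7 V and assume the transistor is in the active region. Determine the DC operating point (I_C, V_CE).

I_C ≈ 7.9 mA, V_CE ≈ 13 V

Base loop: V_CC = I_B·R_B + V_BE, so I_B = (18 − 0.7)/330 kΩ = 0.0524 mA.
In the active region I_C = β·I_B = 150 × 0.0524 = 7.86 mA.
Collector loop: V_CE = V_CC − I_C·R_C = 18 − 7.86×0.68 = 12.7 V.
Since V_CE = 12.7 V > V_CE(sat) ≈ 0.2 V, the transistor is in the active region as assumed.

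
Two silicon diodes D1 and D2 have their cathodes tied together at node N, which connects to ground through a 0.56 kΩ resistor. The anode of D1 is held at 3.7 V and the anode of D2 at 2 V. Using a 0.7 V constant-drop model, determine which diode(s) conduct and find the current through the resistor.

Assume both conduct. Then node N would need to be at both 3.7−0.7 = 3 V and 2−0.7 = 1.3 V, which is impossible.
Assume only D1 conducts: V_N = 3.7 − 0.7 = 3 V, so I_R = 3/0.56 = 5.36 mA.
Check D2: its anode-to-cathode voltage is 2 − 3 = -1 V < 0.7 V, so it is off. The assumption is consistent.

Only D1 conducts; I_R ≈ 5.4 mA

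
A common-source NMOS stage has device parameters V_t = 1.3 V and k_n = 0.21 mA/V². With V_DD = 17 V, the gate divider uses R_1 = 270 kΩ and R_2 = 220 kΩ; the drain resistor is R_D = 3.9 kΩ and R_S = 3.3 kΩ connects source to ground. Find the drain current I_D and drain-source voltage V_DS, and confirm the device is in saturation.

V_G = V_DD·R_2/(R_1+R_2) = 17×220/490 = 7.63 V.
Assume saturation: I_D = (k_n/2)(V_GS − V_t)² with V_GS = V_G − I_D·R_S = 7.63 − 3.3·I_D.
Substituting gives 1.14·I_D² − 5.39·I_D + 4.21 = 0, with roots I_D = 0.989 or 3.72 mA.
The root I_D = 3.72 mA gives V_GS = -4.66 V ≤ V_t, so take I_D = 0.989 mA.
Then V_GS = 4.37 V and V_DS = V_DD − I_D(R_D+R_S) = 17 − 0.989×7.2 = 9.88 V.
Saturation requires V_DS ≥ V_GS − V_t = 3.07 V; 9.88 ≥ 3.07 ✓.

I_D ≈ 0.99 mA, V_DS ≈ 9.9 V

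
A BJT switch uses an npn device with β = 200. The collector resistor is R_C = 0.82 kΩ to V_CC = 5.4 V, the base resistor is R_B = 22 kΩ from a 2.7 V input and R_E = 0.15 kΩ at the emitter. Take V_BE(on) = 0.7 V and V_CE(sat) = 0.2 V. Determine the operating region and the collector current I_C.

saturation; I_C ≈ 5.4 mA

Assume active: I_B = (2.7 − 0.7)/(22 + 201×0.15) = 0.0384 mA, I_C = β·I_B = 7.67 mA.
Then V_CE = 5.4 − 7.67×0.82 − 7.71×0.15 = -2.05 V < 0.2 V — the active assumption fails.
Re-solve with V_CE = 0.2 V. KCL at the emitter: V_E/R_E = (V_BB−0.7−V_E)/R_B + (V_CC−0.2−V_E)/R_C, giving V_E = 0.811 V.
I_C = (V_CC − 0.2 − V_E)/R_C = (5.2 − 0.811)/0.82 = 5.35 mA.
Check: I_B = (2 − 0.811)/22 = 0.054 mA, and β·I_B = 10.8 mA > I_C, confirming saturation.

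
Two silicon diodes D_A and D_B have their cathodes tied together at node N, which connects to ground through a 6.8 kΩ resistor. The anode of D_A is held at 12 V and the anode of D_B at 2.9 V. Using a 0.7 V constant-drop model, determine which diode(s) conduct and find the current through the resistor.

Assume both conduct. Then node N would need to be at both 12−0.7 = 11.3 V and 2.9−0.7 = 2.2 V, which is impossible.
Assume only D_A conducts: V_N = 12 − 0.7 = 11.3 V, so I_R = 11.3/6.8 = 1.66 mA.
Check D_B: its anode-to-cathode voltage is 2.9 − 11.3 = -8.4 V < 0.7 V, so it is off. The assumption is consistent.

Only D_A conducts; I_R ≈ 1.7 mA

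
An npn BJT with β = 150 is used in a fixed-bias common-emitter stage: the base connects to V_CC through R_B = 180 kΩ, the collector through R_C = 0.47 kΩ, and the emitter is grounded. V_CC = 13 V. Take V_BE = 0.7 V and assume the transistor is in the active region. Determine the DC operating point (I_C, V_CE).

Base loop: V_CC = I_B·R_B + V_BE, so I_B = (13 − 0.7)/180 kΩ = 0.0683 mA.
In the active region I_C = β·I_B = 150 × 0.0683 = 10.3 mA.
Collector loop: V_CE = V_CC − I_C·R_C = 13 − 10.3×0.47 = 8.18 V.
Since V_CE = 8.18 V > V_CE(sat) ≈ 0.2 V, the transistor is in the active region as assumed.

I_C ≈ 10 mA, V_CE ≈ 8.2 V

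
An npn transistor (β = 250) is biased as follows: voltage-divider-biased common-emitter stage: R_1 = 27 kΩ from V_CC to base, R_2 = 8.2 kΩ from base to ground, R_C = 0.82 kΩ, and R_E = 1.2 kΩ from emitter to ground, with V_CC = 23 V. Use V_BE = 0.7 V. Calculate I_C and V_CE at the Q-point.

Thevenize the base divider: V_Th = V_CC·R_2/(R_1+R_2) = 23×8.2/35.2 = 5.36 V, R_Th = R_1‖R_2 = 6.29 kΩ.
Base-emitter loop: V_Th = I_B·R_Th + V_BE + (β+1)I_B·R_E, so I_B = (5.36 − 0.7) / (6.29 + 251×1.2) = 0.0151 mA.
I_C = β·I_B = 250×0.0151 = 3.79 mA, and I_E = (β+1)I_B = 3.8 mA.
V_CE = V_CC − I_C·R_C − I_E·R_E = 23 − 3.79×0.82 − 3.8×1.2 = 15.3 V.
V_CE = 15.3 V > 0.2 V confirms active-region operation.

I_C ≈ 3.8 mA, V_CE ≈ 15 V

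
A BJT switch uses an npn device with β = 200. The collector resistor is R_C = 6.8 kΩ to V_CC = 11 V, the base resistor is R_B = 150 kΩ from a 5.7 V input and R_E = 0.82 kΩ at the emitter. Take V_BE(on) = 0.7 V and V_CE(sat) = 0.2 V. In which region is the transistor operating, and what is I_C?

saturation; I_C ≈ 1.4 mA

Assume active: I_B = (5.7 − 0.7)/(150 + 201×0.82) = 0.0159 mA, I_C = β·I_B = 3.18 mA.
Then V_CE = 11 − 3.18×6.8 − 3.19×0.82 = -13.2 V < 0.2 V — the active assumption fails.
Re-solve with V_CE = 0.2 V. KCL at the emitter: V_E/R_E = (V_BB−0.7−V_E)/R_B + (V_CC−0.2−V_E)/R_C, giving V_E = 1.18 V.
I_C = (V_CC − 0.2 − V_E)/R_C = (10.8 − 1.18)/6.8 = 1.41 mA.
Check: I_B = (5 − 1.18)/150 = 0.0255 mA, and β·I_B = 5.09 mA > I_C, confirming saturation.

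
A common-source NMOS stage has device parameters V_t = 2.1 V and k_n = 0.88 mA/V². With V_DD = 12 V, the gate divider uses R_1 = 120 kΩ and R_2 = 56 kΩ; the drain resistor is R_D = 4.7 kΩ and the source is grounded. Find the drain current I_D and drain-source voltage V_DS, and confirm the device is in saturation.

I_D ≈ 1.3 mA, V_DS ≈ 5.9 V

V_G = V_DD·R_2/(R_1+R_2) = 12×56/176 = 3.82 V. With the source grounded, V_GS = V_G = 3.82 V.
Assume saturation: I_D = (k_n/2)(V_GS − V_t)² = (0.88/2)×(3.82 − 2.1)² = 0.44×1.72² = 1.3 mA.
V_DS = V_DD − I_D·R_D = 12 − 1.3×4.7 = 5.89 V.
Saturation requires V_DS ≥ V_GS − V_t = 1.72 V; 5.89 ≥ 1.72 ✓.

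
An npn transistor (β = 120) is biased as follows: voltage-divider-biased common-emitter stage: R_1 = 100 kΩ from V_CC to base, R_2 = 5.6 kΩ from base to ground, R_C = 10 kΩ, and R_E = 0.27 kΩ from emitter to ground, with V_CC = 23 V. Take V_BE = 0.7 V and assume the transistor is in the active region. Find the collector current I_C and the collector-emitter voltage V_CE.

Thevenize the base divider: V_Th = V_CC·R_2/(R_1+R_2) = 23×5.6/106 = 1.22 V, R_Th = R_1‖R_2 = 5.3 kΩ.
Base-emitter loop: V_Th = I_B·R_Th + V_BE + (β+1)I_B·R_E, so I_B = (1.22 − 0.7) / (5.3 + 121×0.27) = 0.0137 mA.
I_C = β·I_B = 120×0.0137 = 1.64 mA, and I_E = (β+1)I_B = 1.66 mA.
V_CE = V_CC − I_C·R_C − I_E·R_E = 23 − 1.64×10 − 1.66×0.27 = 6.13 V.
V_CE = 6.13 V > 0.2 V confirms active-region operation.

I_C ≈ 1.6 mA, V_CE ≈ 6.1 V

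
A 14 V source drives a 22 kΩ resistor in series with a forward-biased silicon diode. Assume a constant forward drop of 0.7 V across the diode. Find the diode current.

I ≈ 0.6 mA

KVL around the loop: 14 = V_D + I·R = 0.7 + I × 22 kΩ.
So I = (14 − 0.7) / 22 kΩ = 13.3 / 22 = 0.605 mA.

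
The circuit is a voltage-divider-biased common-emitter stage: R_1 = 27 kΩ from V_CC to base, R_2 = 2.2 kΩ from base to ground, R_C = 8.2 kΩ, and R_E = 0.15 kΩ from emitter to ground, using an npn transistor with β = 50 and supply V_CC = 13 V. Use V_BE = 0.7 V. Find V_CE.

Thevenize the base divider: V_Th = V_CC·R_2/(R_1+R_2) = 13×2.2/29.2 = 0.979 V, R_Th = R_1‖R_2 = 2.03 kΩ.
Base-emitter loop: V_Th = I_B·R_Th + V_BE + (β+1)I_B·R_E, so I_B = (0.979 − 0.7) / (2.03 + 51×0.15) = 0.0289 mA.
I_C = β·I_B = 50×0.0289 = 1.44 mA, and I_E = (β+1)I_B = 1.47 mA.
V_CE = V_CC − I_C·R_C − I_E·R_E = 13 − 1.44×8.2 − 1.47×0.15 = 0.948 V.
V_CE = 0.948 V > 0.2 V confirms active-region operation.

V_CE ≈ 0.95 V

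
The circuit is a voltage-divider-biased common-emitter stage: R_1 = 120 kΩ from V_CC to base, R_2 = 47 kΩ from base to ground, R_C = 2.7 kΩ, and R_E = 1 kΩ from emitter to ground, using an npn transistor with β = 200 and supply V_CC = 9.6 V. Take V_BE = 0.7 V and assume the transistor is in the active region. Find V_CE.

Thevenize the base divider: V_Th = V_CC·R_2/(R_1+R_2) = 9.6×47/167 = 2.7 V, R_Th = R_1‖R_2 = 33.8 kΩ.
Base-emitter loop: V_Th = I_B·R_Th + V_BE + (β+1)I_B·R_E, so I_B = (2.7 − 0.7) / (33.8 + 201×1) = 0.00853 mA.
I_C = β·I_B = 200×0.00853 = 1.71 mA, and I_E = (β+1)I_B = 1.71 mA.
V_CE = V_CC − I_C·R_C − I_E·R_E = 9.6 − 1.71×2.7 − 1.71×1 = 3.28 V.
V_CE = 3.28 V > 0.2 V confirms active-region operation.

V_CE ≈ 3.3 V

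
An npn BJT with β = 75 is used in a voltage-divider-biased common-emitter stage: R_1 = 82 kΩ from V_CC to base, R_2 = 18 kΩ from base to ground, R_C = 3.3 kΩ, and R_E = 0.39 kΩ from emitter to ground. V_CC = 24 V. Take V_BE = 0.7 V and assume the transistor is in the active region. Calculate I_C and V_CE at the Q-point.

I_C ≈ 6.1 mA, V_CE ≈ 1.4 V

Thevenize the base divider: V_Th = V_CC·R_2/(R_1+R_2) = 24×18/100 = 4.32 V, R_Th = R_1‖R_2 = 14.8 kΩ.
Base-emitter loop: V_Th = I_B·R_Th + V_BE + (β+1)I_B·R_E, so I_B = (4.32 − 0.7) / (14.8 + 76×0.39) = 0.0815 mA.
I_C = β·I_B = 75×0.0815 = 6.11 mA, and I_E = (β+1)I_B = 6.2 mA.
V_CE = V_CC − I_C·R_C − I_E·R_E = 24 − 6.11×3.3 − 6.2×0.39 = 1.4 V.
V_CE = 1.4 V > 0.2 V confirms active-region operation.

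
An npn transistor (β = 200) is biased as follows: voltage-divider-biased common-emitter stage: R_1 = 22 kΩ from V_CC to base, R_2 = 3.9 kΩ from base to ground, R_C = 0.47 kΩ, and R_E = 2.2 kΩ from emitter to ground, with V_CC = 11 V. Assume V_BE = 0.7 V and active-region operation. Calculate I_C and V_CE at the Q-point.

I_C ≈ 0.43 mA, V_CE ≈ 9.8 V

Thevenize the base divider: V_Th = V_CC·R_2/(R_1+R_2) = 11×3.9/25.9 = 1.66 V, R_Th = R_1‖R_2 = 3.31 kΩ.
Base-emitter loop: V_Th = I_B·R_Th + V_BE + (β+1)I_B·R_E, so I_B = (1.66 − 0.7) / (3.31 + 201×2.2) = 0.00215 mA.
I_C = β·I_B = 200×0.00215 = 0.429 mA, and I_E = (β+1)I_B = 0.431 mA.
V_CE = V_CC − I_C·R_C − I_E·R_E = 11 − 0.429×0.47 − 0.431×2.2 = 9.85 V.
V_CE = 9.85 V > 0.2 V confirms active-region operation.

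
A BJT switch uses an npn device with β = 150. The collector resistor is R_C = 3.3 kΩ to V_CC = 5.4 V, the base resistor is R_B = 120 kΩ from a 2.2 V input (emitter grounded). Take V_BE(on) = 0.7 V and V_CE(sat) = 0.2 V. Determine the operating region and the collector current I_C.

saturation; I_C ≈ 1.6 mA

Assume active: I_B = (2.2 − 0.7)/120 = 0.0125 mA, giving I_C = β·I_B = 1.88 mA.
But then V_CE = 5.4 − 1.88×3.3 = -0.788 V < V_CE(sat) = 0.2 V — impossible in the active region.
So the transistor is saturated. With V_CE = 0.2 V, I_C = (V_CC − 0.2)/R_C = 5.2/3.3 = 1.58 mA.
Check: β·I_B = 1.88 mA > I_C = 1.58 mA, confirming saturation.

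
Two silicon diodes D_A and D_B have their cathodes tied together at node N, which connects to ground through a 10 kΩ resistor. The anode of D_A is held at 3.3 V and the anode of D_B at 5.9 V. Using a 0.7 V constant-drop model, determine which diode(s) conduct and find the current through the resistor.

Assume both conduct. Then node N would need to be at both 3.3−0.7 = 2.6 V and 5.9−0.7 = 5.2 V, which is impossible.
Assume only D_B conducts: V_N = 5.9 − 0.7 = 5.2 V, so I_R = 5.2/10 = 0.52 mA.
Check D_A: its anode-to-cathode voltage is 3.3 − 5.2 = -1.9 V < 0.7 V, so it is off. The assumption is consistent.

Only D_B conducts; I_R ≈ 0.52 mA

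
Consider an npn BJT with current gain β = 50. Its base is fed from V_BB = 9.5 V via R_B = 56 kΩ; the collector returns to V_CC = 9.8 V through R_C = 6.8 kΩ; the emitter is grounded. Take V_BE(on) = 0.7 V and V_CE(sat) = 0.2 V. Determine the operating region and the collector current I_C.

Assume active: I_B = (9.5 − 0.7)/56 = 0.157 mA, giving I_C = β·I_B = 7.86 mA.
But then V_CE = 9.8 − 7.86×6.8 = -43.6 V < V_CE(sat) = 0.2 V — impossible in the active region.
So the transistor is saturated. With V_CE = 0.2 V, I_C = (V_CC − 0.2)/R_C = 9.6/6.8 = 1.41 mA.
Check: β·I_B = 7.86 mA > I_C = 1.41 mA, confirming saturation.

saturation; I_C ≈ 1.4 mA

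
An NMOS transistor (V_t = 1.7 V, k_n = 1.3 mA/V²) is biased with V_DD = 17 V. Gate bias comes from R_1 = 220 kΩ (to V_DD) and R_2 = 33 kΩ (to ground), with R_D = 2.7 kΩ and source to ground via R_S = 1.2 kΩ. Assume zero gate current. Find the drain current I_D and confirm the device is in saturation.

V_G = V_DD·R_2/(R_1+R_2) = 17×33/253 = 2.22 V.
Assume saturation: I_D = (k_n/2)(V_GS − V_t)² with V_GS = V_G − I_D·R_S = 2.22 − 1.2·I_D.
Substituting gives 0.936·I_D² − 1.81·I_D + 0.174 = 0, with roots I_D = 0.102 or 1.83 mA.
The root I_D = 1.83 mA gives V_GS = 0.0225 V ≤ V_t, so take I_D = 0.102 mA.
Then V_GS = 2.1 V and V_DS = V_DD − I_D(R_D+R_S) = 17 − 0.102×3.9 = 16.6 V.
Saturation requires V_DS ≥ V_GS − V_t = 0.395 V; 16.6 ≥ 0.395 ✓.

I_D ≈ 0.1 mA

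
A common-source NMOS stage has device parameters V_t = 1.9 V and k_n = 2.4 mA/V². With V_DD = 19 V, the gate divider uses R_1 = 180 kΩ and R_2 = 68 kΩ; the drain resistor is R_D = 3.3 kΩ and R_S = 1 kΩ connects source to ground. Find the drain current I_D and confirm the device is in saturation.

V_G = V_DD·R_2/(R_1+R_2) = 19×68/248 = 5.21 V.
Assume saturation: I_D = (k_n/2)(V_GS − V_t)² with V_GS = V_G − I_D·R_S = 5.21 − 1·I_D.
Substituting gives 1.2·I_D² − 8.94·I_D + 13.1 = 0, with roots I_D = 2.01 or 5.44 mA.
The root I_D = 5.44 mA gives V_GS = -0.229 V ≤ V_t, so take I_D = 2.01 mA.
Then V_GS = 3.2 V and V_DS = V_DD − I_D(R_D+R_S) = 19 − 2.01×4.3 = 10.3 V.
Saturation requires V_DS ≥ V_GS − V_t = 1.3 V; 10.3 ≥ 1.3 ✓.

I_D ≈ 2 mA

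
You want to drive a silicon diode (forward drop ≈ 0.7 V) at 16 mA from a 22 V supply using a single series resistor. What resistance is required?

R ≈ 1.3 kΩ

The resistor drops V_S − V_D = 22 − 0.7 = 21.3 V at 16 mA.
R = 21.3 V / 16 mA = 1.33 kΩ.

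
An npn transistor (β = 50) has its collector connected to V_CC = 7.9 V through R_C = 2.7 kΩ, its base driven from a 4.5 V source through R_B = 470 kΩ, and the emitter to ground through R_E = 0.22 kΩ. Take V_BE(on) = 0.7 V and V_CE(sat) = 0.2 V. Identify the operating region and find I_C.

active; I_C ≈ 0.39 mA

Assume active. Base-emitter loop: I_B = (V_BB − V_BE)/(R_B + (β+1)R_E) = (4.5 − 0.7)/(470 + 51×0.22) = 0.0079 mA.
I_C = β·I_B = 50×0.0079 = 0.395 mA.
V_CE = V_CC − I_C·R_C − I_E·R_E = 7.9 − 0.395×2.7 − 0.403×0.22 = 6.75 V > V_CE(sat), so the active-region assumption holds.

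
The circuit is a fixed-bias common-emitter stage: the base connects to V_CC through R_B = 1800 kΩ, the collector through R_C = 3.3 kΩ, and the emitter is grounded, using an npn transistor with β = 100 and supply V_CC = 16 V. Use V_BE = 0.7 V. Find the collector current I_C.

Base loop: V_CC = I_B·R_B + V_BE, so I_B = (16 − 0.7)/1800 kΩ = 0.0085 mA.
In the active region I_C = β·I_B = 100 × 0.0085 = 0.85 mA.
Collector loop: V_CE = V_CC − I_C·R_C = 16 − 0.85×3.3 = 13.2 V.
Since V_CE = 13.2 V > V_CE(sat) ≈ 0.2 V, the transistor is in the active region as assumed.

I_C ≈ 0.85 mA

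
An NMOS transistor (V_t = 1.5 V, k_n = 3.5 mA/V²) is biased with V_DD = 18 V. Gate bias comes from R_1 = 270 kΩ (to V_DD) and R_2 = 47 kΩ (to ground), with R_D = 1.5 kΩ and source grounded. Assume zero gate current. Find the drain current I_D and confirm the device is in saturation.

I_D ≈ 2.4 mA

V_G = V_DD·R_2/(R_1+R_2) = 18×47/317 = 2.67 V. With the source grounded, V_GS = V_G = 2.67 V.
Assume saturation: I_D = (k_n/2)(V_GS − V_t)² = (3.5/2)×(2.67 − 1.5)² = 1.75×1.17² = 2.39 mA.
V_DS = V_DD − I_D·R_D = 18 − 2.39×1.5 = 14.4 V.
Saturation requires V_DS ≥ V_GS − V_t = 1.17 V; 14.4 ≥ 1.17 ✓.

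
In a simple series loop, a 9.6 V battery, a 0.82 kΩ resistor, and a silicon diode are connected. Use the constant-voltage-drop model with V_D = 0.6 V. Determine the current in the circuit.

I ≈ 11 mA

KVL around the loop: 9.6 = V_D + I·R = 0.6 + I × 0.82 kΩ.
So I = (9.6 − 0.6) / 0.82 kΩ = 9 / 0.82 = 11 mA.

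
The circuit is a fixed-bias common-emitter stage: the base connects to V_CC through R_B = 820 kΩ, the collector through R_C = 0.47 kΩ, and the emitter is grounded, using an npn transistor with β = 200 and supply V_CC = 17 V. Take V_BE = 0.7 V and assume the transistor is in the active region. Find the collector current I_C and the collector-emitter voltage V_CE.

Base loop: V_CC = I_B·R_B + V_BE, so I_B = (17 − 0.7)/820 kΩ = 0.0199 mA.
In the active region I_C = β·I_B = 200 × 0.0199 = 3.98 mA.
Collector loop: V_CE = V_CC − I_C·R_C = 17 − 3.98×0.47 = 15.1 V.
Since V_CE = 15.1 V > V_CE(sat) ≈ 0.2 V, the transistor is in the active region as assumed.

I_C ≈ 4 mA, V_CE ≈ 15 V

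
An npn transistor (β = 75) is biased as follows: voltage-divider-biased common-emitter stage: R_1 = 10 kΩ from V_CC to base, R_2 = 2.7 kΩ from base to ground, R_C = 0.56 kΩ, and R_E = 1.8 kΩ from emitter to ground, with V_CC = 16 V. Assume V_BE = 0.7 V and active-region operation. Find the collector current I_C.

Thevenize the base divider: V_Th = V_CC·R_2/(R_1+R_2) = 16×2.7/12.7 = 3.4 V, R_Th = R_1‖R_2 = 2.13 kΩ.
Base-emitter loop: V_Th = I_B·R_Th + V_BE + (β+1)I_B·R_E, so I_B = (3.4 − 0.7) / (2.13 + 76×1.8) = 0.0194 mA.
I_C = β·I_B = 75×0.0194 = 1.46 mA, and I_E = (β+1)I_B = 1.48 mA.
V_CE = V_CC − I_C·R_C − I_E·R_E = 16 − 1.46×0.56 − 1.48×1.8 = 12.5 V.
V_CE = 12.5 V > 0.2 V confirms active-region operation.

I_C ≈ 1.5 mA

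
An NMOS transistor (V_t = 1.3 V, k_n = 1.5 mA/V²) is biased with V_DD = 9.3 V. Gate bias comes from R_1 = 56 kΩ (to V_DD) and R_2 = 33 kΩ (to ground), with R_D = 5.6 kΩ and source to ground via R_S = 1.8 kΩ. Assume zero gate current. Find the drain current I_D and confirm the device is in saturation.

I_D ≈ 0.67 mA

V_G = V_DD·R_2/(R_1+R_2) = 9.3×33/89 = 3.45 V.
Assume saturation: I_D = (k_n/2)(V_GS − V_t)² with V_GS = V_G − I_D·R_S = 3.45 − 1.8·I_D.
Substituting gives 2.43·I_D² − 6.8·I_D + 3.46 = 0, with roots I_D = 0.669 or 2.13 mA.
The root I_D = 2.13 mA gives V_GS = -0.385 V ≤ V_t, so take I_D = 0.669 mA.
Then V_GS = 2.24 V and V_DS = V_DD − I_D(R_D+R_S) = 9.3 − 0.669×7.4 = 4.35 V.
Saturation requires V_DS ≥ V_GS − V_t = 0.944 V; 4.35 ≥ 0.944 ✓.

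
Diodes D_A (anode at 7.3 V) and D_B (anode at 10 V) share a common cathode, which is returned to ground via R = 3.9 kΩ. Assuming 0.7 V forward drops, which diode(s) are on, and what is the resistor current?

Assume both conduct. Then node N would need to be at both 7.3−0.7 = 6.6 V and 10−0.7 = 9.3 V, which is impossible.
Assume only D_B conducts: V_N = 10 − 0.7 = 9.3 V, so I_R = 9.3/3.9 = 2.38 mA.
Check D_A: its anode-to-cathode voltage is 7.3 − 9.3 = -2 V < 0.7 V, so it is off. The assumption is consistent.

Only D_B conducts; I_R ≈ 2.4 mA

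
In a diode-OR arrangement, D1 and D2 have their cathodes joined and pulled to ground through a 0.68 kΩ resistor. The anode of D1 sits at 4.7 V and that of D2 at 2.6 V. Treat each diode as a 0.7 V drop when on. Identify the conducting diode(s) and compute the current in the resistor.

Assume both conduct. Then node N would need to be at both 4.7−0.7 = 4 V and 2.6−0.7 = 1.9 V, which is impossible.
Assume only D1 conducts: V_N = 4.7 − 0.7 = 4 V, so I_R = 4/0.68 = 5.88 mA.
Check D2: its anode-to-cathode voltage is 2.6 − 4 = -1.4 V < 0.7 V, so it is off. The assumption is consistent.

Only D1 conducts; I_R ≈ 5.9 mA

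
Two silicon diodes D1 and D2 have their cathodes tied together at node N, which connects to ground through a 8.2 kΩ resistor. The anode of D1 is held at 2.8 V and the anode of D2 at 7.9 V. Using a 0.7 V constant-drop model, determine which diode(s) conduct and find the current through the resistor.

Assume both conduct. Then node N would need to be at both 2.8−0.7 = 2.1 V and 7.9−0.7 = 7.2 V, which is impossible.
Assume only D2 conducts: V_N = 7.9 − 0.7 = 7.2 V, so I_R = 7.2/8.2 = 0.878 mA.
Check D1: its anode-to-cathode voltage is 2.8 − 7.2 = -4.4 V < 0.7 V, so it is off. The assumption is consistent.

Only D2 conducts; I_R ≈ 0.88 mA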